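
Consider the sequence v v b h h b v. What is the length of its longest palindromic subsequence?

6

One longest palindromic subsequence is vbhhbv (positions 1,3,4,5,6,7); it reads the same forward and backward, and the interval DP gives dp[1][7] = 6.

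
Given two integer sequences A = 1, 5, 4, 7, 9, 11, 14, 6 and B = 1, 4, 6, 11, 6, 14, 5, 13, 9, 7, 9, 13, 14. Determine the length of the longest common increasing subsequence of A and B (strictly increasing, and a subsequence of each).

A longest common strictly increasing subsequence is 1, 4, 7, 9, 14 (length 5); it appears in order in both A and B, and no longer such subsequence exists.

5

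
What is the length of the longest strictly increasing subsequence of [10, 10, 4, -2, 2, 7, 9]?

4

Let dp[i] be the longest increasing subsequence ending at position i. Then dp = [1, 1, 1, 1, 2, 3, 4].
The maximum is 4; one witness is -2, 2, 7, 9 at positions 4,5,6,7.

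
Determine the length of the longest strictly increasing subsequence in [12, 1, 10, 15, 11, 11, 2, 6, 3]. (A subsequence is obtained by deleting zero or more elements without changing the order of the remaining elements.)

3

Let dp[i] be the longest increasing subsequence ending at position i. Then dp = [1, 1, 2, 3, 3, 3, 2, 3, 3].
The maximum is 3; one witness is 1, 10, 15 at positions 2,3,4.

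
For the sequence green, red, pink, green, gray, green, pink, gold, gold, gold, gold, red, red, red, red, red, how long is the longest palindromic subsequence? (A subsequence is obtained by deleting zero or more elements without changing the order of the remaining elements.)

7

Using dp[i][j] = 2 + dp[i+1][j−1] if the ends match, else max(dp[i+1][j], dp[i][j−1]):
dp[1][16] = 7. A witness is red pink green gray green pink red at positions 2,3,4,5,6,7,16.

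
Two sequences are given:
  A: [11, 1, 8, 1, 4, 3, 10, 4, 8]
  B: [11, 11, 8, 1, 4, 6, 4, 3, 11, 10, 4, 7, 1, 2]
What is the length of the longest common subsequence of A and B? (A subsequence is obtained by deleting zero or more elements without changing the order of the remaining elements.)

7

A longest common subsequence is 11, 8, 1, 4, 3, 10, 4 (length 7); the LCS DP confirms no longer common subsequence exists.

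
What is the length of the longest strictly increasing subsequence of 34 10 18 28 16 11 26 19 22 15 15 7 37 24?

5

Let dp[i] be the longest increasing subsequence ending at position i. Then dp = [1, 1, 2, 3, 2, 2, 3, 3, 4, 3, 3, 1, 5, 5].
The maximum is 5; one witness is 10, 18, 19, 22, 37 at positions 2,3,8,9,13.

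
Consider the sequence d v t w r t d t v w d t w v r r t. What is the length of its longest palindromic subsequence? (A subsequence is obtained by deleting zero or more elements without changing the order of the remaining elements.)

Using dp[i][j] = 2 + dp[i+1][j−1] if the ends match, else max(dp[i+1][j], dp[i][j−1]):
dp[1][17] = 9. A witness is trvwtwvrt at positions 3,5,9,10,12,13,14,16,17.

9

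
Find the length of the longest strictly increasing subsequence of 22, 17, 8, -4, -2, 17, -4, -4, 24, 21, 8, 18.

4

Scanning left to right, the best length ending at each element is: 22→1, 17→1, 8→1, -4→1, -2→2, 17→3, -4→1, -4→1, 24→4, 21→4, 8→3, 18→4.
So the longest increasing subsequence has length 4, e.g. -4, -2, 17, 24.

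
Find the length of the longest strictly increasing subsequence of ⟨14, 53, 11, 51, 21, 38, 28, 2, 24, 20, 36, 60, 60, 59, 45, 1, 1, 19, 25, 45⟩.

Let dp[i] be the longest increasing subsequence ending at position i. Then dp = [1, 2, 1, 2, 2, 3, 3, 1, 3, 2, 4, 5, 5, 5, 5, 1, 1, 2, 4, 5].
The maximum is 5; one witness is 14, 21, 28, 36, 60 at positions 1,5,7,11,12.

5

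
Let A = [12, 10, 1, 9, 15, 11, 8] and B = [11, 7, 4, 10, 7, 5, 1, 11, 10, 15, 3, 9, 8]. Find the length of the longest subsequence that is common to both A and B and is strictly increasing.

A longest common strictly increasing subsequence is 10, 11 (length 2); it appears in order in both A and B, and no longer such subsequence exists.

2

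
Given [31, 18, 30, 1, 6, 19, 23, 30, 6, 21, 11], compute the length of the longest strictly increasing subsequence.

5

Let dp[i] be the longest increasing subsequence ending at position i. Then dp = [1, 1, 2, 1, 2, 3, 4, 5, 2, 4, 3].
The maximum is 5; one witness is 1, 6, 19, 23, 30 at positions 4,5,6,7,8.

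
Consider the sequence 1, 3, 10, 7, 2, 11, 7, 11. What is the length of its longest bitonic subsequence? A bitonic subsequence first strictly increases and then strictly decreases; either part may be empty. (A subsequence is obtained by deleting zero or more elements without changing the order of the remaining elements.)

Let inc[i] be the LIS ending at i and dec[i] the longest strictly decreasing subsequence starting at i. inc = [1, 2, 3, 3, 2, 4, 3, 4], dec = [1, 2, 3, 2, 1, 2, 1, 1].
max_i inc[i]+dec[i]−1 = 5, with one witness 1, 3, 10, 7, 2.

5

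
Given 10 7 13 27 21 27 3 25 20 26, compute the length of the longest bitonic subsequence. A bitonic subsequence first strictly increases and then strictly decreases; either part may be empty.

6

One longest bitonic subsequence is 10, 13, 21, 27, 25, 20 (positions 1,3,5,6,8,9): it rises to 27 then falls. Length 6 is optimal.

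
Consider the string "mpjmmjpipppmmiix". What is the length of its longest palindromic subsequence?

8

One longest palindromic subsequence is mmppppmm (positions 4,5,7,9,10,11,12,13); it reads the same forward and backward, and the interval DP gives dp[1][16] = 8.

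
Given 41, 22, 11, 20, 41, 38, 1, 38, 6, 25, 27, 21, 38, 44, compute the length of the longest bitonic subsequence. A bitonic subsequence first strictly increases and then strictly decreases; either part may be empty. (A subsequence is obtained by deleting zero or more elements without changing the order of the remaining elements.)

6

Let inc[i] be the LIS ending at i and dec[i] the longest strictly decreasing subsequence starting at i. inc = [1, 1, 1, 2, 3, 3, 1, 3, 2, 3, 4, 3, 5, 6], dec = [4, 3, 2, 2, 4, 3, 1, 3, 1, 2, 2, 1, 1, 1].
max_i inc[i]+dec[i]−1 = 6, with one witness 11, 20, 41, 38, 27, 21.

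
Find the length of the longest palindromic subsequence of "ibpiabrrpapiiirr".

Using dp[i][j] = 2 + dp[i+1][j−1] if the ends match, else max(dp[i+1][j], dp[i][j−1]):
dp[1][16] = 8. A witness is iiarraii at positions 1,4,5,7,8,10,13,14.

8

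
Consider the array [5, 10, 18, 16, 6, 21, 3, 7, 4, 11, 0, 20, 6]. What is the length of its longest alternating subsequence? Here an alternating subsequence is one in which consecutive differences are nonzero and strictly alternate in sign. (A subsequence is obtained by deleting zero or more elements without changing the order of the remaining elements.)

11

Track the best alternating length ending on an up-step vs a down-step at each position: up/down = 1/1, 2/1, 2/1, 2/3, 2/3, 4/1, 1/5, 6/5, 6/7, 8/5, 1/9, 10/5, 10/11.
The maximum over both is 11; one such subsequence is 5, 18, 16, 21, 3, 7, 4, 11, 0, 20, 6.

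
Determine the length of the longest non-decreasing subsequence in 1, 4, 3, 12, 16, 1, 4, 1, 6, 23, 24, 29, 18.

Scanning left to right, the best length ending at each element is: 1→1, 4→2, 3→2, 12→3, 16→4, 1→2, 4→3, 1→3, 6→4, 23→5, 24→6, 29→7, 18→5.
So the longest non-decreasing subsequence has length 7, e.g. 1, 4, 12, 16, 23, 24, 29.

7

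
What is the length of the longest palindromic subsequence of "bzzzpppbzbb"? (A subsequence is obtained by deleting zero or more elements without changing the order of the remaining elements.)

7

Using dp[i][j] = 2 + dp[i+1][j−1] if the ends match, else max(dp[i+1][j], dp[i][j−1]):
dp[1][11] = 7. A witness is bzpppzb at positions 1,4,5,6,7,9,11.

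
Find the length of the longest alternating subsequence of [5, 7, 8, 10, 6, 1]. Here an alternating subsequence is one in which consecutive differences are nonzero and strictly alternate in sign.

A longest alternating subsequence is 5, 7, 6 (positions 1,2,5); its 2 consecutive differences strictly alternate in sign, and length 3 is optimal.

3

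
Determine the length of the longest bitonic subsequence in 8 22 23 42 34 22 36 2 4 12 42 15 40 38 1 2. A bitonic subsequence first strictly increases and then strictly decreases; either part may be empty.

One longest bitonic subsequence is 8, 22, 23, 34, 36, 42, 40, 38, 2 (positions 1,2,3,5,7,11,13,14,16): it rises to 42 then falls. Length 9 is optimal.

9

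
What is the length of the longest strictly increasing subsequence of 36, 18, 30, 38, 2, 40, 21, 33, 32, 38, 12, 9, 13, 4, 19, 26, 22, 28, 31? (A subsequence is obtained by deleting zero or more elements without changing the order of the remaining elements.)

Let dp[i] be the longest increasing subsequence ending at position i. Then dp = [1, 1, 2, 3, 1, 4, 2, 3, 3, 4, 2, 2, 3, 2, 4, 5, 5, 6, 7].
The maximum is 7; one witness is 2, 12, 13, 19, 26, 28, 31 at positions 5,11,13,15,16,18,19.

7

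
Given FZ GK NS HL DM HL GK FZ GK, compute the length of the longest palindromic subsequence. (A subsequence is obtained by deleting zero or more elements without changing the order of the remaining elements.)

7

One longest palindromic subsequence is FZ GK HL DM HL GK FZ (positions 1,2,4,5,6,7,8); it reads the same forward and backward, and the interval DP gives dp[1][9] = 7.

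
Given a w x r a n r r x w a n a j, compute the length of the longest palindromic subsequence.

9

One longest palindromic subsequence is awxrrrxwa (positions 1,2,3,4,7,8,9,10,13); it reads the same forward and backward, and the interval DP gives dp[1][14] = 9.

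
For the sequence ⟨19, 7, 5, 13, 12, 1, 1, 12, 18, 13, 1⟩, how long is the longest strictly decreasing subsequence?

4

One longest decreasing subsequence is 19, 7, 5, 1 (positions 1,2,3,6), of length 4; no longer one exists.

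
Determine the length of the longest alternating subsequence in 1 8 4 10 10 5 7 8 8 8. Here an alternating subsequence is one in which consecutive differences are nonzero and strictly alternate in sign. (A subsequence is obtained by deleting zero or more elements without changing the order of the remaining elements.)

6

Track the best alternating length ending on an up-step vs a down-step at each position: up/down = 1/1, 2/1, 2/3, 4/1, 4/1, 4/5, 6/5, 6/5, 6/5, 6/5.
The maximum over both is 6; one such subsequence is 1, 8, 4, 10, 5, 7.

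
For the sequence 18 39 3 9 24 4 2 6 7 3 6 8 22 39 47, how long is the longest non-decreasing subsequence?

Let dp[i] be the longest non-decreasing subsequence ending at position i. Then dp = [1, 2, 1, 2, 3, 2, 1, 3, 4, 2, 4, 5, 6, 7, 8].
The maximum is 8; one witness is 3, 4, 6, 7, 8, 22, 39, 47 at positions 3,6,8,9,12,13,14,15.

8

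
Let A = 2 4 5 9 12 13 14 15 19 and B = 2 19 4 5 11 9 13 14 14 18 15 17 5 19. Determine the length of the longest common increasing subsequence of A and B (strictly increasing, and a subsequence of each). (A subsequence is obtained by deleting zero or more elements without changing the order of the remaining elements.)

8

A longest common strictly increasing subsequence is 2, 4, 5, 9, 13, 14, 15, 19 (length 8); it appears in order in both A and B, and no longer such subsequence exists.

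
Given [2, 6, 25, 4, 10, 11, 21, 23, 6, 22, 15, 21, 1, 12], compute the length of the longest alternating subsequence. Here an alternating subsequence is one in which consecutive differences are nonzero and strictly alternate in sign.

10

Track the best alternating length ending on an up-step vs a down-step at each position: up/down = 1/1, 2/1, 2/1, 2/3, 4/3, 4/3, 4/3, 4/3, 4/5, 6/5, 6/7, 8/7, 1/9, 10/9.
The maximum over both is 10; one such subsequence is 2, 6, 4, 10, 6, 22, 15, 21, 1, 12.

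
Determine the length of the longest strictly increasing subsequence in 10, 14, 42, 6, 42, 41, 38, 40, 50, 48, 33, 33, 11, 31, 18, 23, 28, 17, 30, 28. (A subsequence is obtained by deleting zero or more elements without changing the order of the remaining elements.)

6

One longest increasing subsequence is 10, 14, 18, 23, 28, 30 (positions 1,2,15,16,17,19), of length 6; no longer one exists.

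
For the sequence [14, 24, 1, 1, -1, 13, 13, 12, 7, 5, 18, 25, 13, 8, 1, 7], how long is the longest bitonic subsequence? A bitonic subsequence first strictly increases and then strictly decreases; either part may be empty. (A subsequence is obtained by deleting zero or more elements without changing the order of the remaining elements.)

One longest bitonic subsequence is 14, 24, 13, 12, 7, 5, 1 (positions 1,2,7,8,9,10,15): it rises to 24 then falls. Length 7 is optimal.

7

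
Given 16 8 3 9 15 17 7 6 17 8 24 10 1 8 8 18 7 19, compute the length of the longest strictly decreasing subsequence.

5

Let dp[i] be the longest decreasing subsequence ending at position i. Then dp = [1, 2, 3, 2, 2, 1, 3, 4, 1, 3, 1, 3, 5, 4, 4, 2, 5, 2].
The maximum is 5; one witness is 16, 8, 7, 6, 1 at positions 1,2,7,8,13.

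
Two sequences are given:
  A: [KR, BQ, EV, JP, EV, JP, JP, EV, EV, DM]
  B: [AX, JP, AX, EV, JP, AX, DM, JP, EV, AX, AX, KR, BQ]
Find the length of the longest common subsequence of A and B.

A longest common subsequence is JP, EV, JP, JP, EV (length 5); the LCS DP confirms no longer common subsequence exists.

5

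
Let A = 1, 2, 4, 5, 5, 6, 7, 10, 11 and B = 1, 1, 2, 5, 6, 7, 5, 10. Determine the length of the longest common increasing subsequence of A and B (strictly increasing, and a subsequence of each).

6

A longest common strictly increasing subsequence is 1, 2, 5, 6, 7, 10 (length 6); it appears in order in both A and B, and no longer such subsequence exists.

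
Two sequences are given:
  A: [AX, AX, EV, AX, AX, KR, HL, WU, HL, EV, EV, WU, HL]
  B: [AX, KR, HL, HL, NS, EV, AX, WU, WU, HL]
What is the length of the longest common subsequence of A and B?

Backtracking the LCS table gives one alignment: AX (A5,B1) → KR (A6,B2) → HL (A7,B3) → HL (A9,B4) → EV (A10,B6) → WU (A12,B9) → HL (A13,B10).
So the longest common subsequence has length 7.

7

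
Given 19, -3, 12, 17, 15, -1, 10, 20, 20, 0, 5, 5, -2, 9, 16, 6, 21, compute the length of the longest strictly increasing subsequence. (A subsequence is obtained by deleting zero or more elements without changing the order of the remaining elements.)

One longest increasing subsequence is -3, -1, 0, 5, 9, 16, 21 (positions 2,6,10,11,14,15,17), of length 7; no longer one exists.

7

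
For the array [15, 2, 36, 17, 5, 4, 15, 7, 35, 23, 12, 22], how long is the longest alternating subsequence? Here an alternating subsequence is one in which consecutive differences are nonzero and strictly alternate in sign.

9

A longest alternating subsequence is 15, 2, 36, 5, 15, 7, 35, 12, 22 (positions 1,2,3,5,7,8,9,11,12); its 8 consecutive differences strictly alternate in sign, and length 9 is optimal.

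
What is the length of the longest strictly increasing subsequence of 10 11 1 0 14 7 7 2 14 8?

3

Scanning left to right, the best length ending at each element is: 10→1, 11→2, 1→1, 0→1, 14→3, 7→2, 7→2, 2→2, 14→3, 8→3.
So the longest increasing subsequence has length 3, e.g. 10, 11, 14.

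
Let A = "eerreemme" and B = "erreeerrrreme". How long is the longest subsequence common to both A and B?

7

A longest common subsequence is eerreme (length 7); the LCS DP confirms no longer common subsequence exists.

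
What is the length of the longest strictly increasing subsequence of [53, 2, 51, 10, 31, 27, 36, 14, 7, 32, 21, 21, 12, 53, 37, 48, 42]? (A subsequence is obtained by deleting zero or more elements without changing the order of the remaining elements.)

6

Scanning left to right, the best length ending at each element is: 53→1, 2→1, 51→2, 10→2, 31→3, 27→3, 36→4, 14→3, 7→2, 32→4, 21→4, 21→4, 12→3, 53→5, 37→5, 48→6, 42→6.
So the longest increasing subsequence has length 6, e.g. 2, 10, 31, 36, 37, 48.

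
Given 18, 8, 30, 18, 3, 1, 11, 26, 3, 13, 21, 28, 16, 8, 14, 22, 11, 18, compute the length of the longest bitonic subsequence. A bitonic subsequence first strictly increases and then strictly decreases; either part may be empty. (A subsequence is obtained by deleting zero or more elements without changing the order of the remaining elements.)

8

One longest bitonic subsequence is 8, 11, 13, 21, 28, 16, 14, 11 (positions 2,7,10,11,12,13,15,17): it rises to 28 then falls. Length 8 is optimal.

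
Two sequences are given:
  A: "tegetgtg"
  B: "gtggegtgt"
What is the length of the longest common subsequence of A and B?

Backtracking the LCS table gives one alignment: t (A1,B2) → e (A2,B5) → g (A3,B6) → t (A5,B7) → g (A6,B8) → t (A7,B9).
So the longest common subsequence has length 6.

6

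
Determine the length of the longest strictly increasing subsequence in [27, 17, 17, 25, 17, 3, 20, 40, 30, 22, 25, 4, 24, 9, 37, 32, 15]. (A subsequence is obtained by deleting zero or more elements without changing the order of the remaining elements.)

5

Scanning left to right, the best length ending at each element is: 27→1, 17→1, 17→1, 25→2, 17→1, 3→1, 20→2, 40→3, 30→3, 22→3, 25→4, 4→2, 24→4, 9→3, 37→5, 32→5, 15→4.
So the longest increasing subsequence has length 5, e.g. 17, 20, 22, 25, 37.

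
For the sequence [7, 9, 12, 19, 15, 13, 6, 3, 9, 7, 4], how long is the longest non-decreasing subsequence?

Let dp[i] be the longest non-decreasing subsequence ending at position i. Then dp = [1, 2, 3, 4, 4, 4, 1, 1, 3, 2, 2].
The maximum is 4; one witness is 7, 9, 12, 19 at positions 1,2,3,4.

4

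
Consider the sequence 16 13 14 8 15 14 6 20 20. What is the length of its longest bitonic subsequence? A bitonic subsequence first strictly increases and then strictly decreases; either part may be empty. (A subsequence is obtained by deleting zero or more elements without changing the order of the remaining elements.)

One longest bitonic subsequence is 13, 14, 15, 14, 6 (positions 2,3,5,6,7): it rises to 15 then falls. Length 5 is optimal.

5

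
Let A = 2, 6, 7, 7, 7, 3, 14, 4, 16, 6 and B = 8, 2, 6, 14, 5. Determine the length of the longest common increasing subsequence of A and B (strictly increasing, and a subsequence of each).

3

For each value that appears in both, track the longest common increasing run ending there.
The best achievable length is 3; one witness is 2, 6, 14 (A-positions 1,2,7, B-positions 2,3,4).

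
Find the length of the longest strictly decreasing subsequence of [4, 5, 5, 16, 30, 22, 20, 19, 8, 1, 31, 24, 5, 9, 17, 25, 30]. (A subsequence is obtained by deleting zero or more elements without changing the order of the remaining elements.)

Let dp[i] be the longest decreasing subsequence ending at position i. Then dp = [1, 1, 1, 1, 1, 2, 3, 4, 5, 6, 1, 2, 6, 5, 5, 2, 2].
The maximum is 6; one witness is 30, 22, 20, 19, 8, 1 at positions 5,6,7,8,9,10.

6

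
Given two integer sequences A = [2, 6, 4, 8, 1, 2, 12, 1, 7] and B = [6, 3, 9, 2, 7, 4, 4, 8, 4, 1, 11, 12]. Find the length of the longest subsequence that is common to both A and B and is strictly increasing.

4

A longest common strictly increasing subsequence is 2, 4, 8, 12 (length 4); it appears in order in both A and B, and no longer such subsequence exists.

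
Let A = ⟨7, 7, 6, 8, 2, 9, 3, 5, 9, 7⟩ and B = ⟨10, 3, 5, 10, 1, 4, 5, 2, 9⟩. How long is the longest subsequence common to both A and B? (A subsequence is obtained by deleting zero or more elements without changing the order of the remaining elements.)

3

Backtracking the LCS table gives one alignment: 3 (A7,B2) → 5 (A8,B7) → 9 (A9,B9).
So the longest common subsequence has length 3.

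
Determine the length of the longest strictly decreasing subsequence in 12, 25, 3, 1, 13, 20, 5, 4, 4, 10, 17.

4

Let dp[i] be the longest decreasing subsequence ending at position i. Then dp = [1, 1, 2, 3, 2, 2, 3, 4, 4, 3, 3].
The maximum is 4; one witness is 25, 13, 5, 4 at positions 2,5,7,8.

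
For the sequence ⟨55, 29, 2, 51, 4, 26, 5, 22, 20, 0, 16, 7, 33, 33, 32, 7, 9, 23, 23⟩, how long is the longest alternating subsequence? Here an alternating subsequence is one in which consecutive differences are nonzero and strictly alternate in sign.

A longest alternating subsequence is 55, 29, 51, 4, 26, 5, 22, 0, 16, 7, 33, 7, 9 (positions 1,2,4,5,6,7,8,10,11,12,13,16,17); its 12 consecutive differences strictly alternate in sign, and length 13 is optimal.

13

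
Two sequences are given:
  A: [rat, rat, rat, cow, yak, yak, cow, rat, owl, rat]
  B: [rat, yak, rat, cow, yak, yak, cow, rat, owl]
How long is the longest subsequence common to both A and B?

8

A longest common subsequence is rat, rat, cow, yak, yak, cow, rat, owl (length 8); the LCS DP confirms no longer common subsequence exists.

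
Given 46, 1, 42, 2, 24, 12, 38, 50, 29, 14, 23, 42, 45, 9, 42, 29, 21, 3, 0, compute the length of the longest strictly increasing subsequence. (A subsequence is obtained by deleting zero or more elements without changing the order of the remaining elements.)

7

One longest increasing subsequence is 1, 2, 12, 14, 23, 42, 45 (positions 2,4,6,10,11,12,13), of length 7; no longer one exists.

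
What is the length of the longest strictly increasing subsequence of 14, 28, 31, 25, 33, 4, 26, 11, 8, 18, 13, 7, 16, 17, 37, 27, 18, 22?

Let dp[i] be the longest increasing subsequence ending at position i. Then dp = [1, 2, 3, 2, 4, 1, 3, 2, 2, 3, 3, 2, 4, 5, 6, 6, 6, 7].
The maximum is 7; one witness is 4, 11, 13, 16, 17, 18, 22 at positions 6,8,11,13,14,17,18.

7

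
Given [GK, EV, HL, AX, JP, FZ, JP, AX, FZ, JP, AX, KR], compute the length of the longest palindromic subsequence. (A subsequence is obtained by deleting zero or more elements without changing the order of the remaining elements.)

7

One longest palindromic subsequence is AX JP FZ AX FZ JP AX (positions 4,5,6,8,9,10,11); it reads the same forward and backward, and the interval DP gives dp[1][12] = 7.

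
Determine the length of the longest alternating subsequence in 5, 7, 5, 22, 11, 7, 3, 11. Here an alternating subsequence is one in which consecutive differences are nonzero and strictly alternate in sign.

A longest alternating subsequence is 5, 7, 5, 22, 7, 11 (positions 1,2,3,4,6,8); its 5 consecutive differences strictly alternate in sign, and length 6 is optimal.

6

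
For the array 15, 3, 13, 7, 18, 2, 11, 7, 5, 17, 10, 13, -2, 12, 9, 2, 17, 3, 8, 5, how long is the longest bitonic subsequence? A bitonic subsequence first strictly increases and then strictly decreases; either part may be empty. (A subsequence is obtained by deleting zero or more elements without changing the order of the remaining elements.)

9

Let inc[i] be the LIS ending at i and dec[i] the longest strictly decreasing subsequence starting at i. inc = [1, 1, 2, 2, 3, 1, 3, 2, 2, 4, 3, 4, 1, 4, 3, 2, 5, 3, 4, 4], dec = [7, 3, 6, 3, 7, 2, 5, 3, 2, 6, 4, 5, 1, 4, 3, 1, 3, 1, 2, 1].
max_i inc[i]+dec[i]−1 = 9, with one witness 3, 13, 18, 17, 13, 12, 9, 8, 5.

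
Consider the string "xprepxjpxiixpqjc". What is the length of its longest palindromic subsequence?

One longest palindromic subsequence is jpxiixpj (positions 7,8,9,10,11,12,13,15); it reads the same forward and backward, and the interval DP gives dp[1][16] = 8.

8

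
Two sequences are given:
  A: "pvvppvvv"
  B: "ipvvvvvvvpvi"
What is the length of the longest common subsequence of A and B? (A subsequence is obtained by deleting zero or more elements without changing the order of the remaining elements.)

6

A longest common subsequence is pvvvvv (length 6); the LCS DP confirms no longer common subsequence exists.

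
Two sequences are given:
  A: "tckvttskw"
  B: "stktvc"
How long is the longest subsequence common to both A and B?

A longest common subsequence is tkv (length 3); the LCS DP confirms no longer common subsequence exists.

3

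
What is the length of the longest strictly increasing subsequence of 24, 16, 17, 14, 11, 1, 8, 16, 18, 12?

Let dp[i] be the longest increasing subsequence ending at position i. Then dp = [1, 1, 2, 1, 1, 1, 2, 3, 4, 3].
The maximum is 4; one witness is 1, 8, 16, 18 at positions 6,7,8,9.

4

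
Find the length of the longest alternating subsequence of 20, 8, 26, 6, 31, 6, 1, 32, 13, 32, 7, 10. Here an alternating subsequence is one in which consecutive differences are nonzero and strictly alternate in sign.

11

Track the best alternating length ending on an up-step vs a down-step at each position: up/down = 1/1, 1/2, 3/1, 1/4, 5/1, 1/6, 1/6, 7/1, 7/8, 9/1, 7/10, 11/10.
The maximum over both is 11; one such subsequence is 20, 8, 26, 6, 31, 6, 32, 13, 32, 7, 10.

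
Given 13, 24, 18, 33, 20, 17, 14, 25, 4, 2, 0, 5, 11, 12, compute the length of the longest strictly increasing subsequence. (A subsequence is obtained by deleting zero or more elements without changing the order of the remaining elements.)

4

Scanning left to right, the best length ending at each element is: 13→1, 24→2, 18→2, 33→3, 20→3, 17→2, 14→2, 25→4, 4→1, 2→1, 0→1, 5→2, 11→3, 12→4.
So the longest increasing subsequence has length 4, e.g. 13, 18, 20, 25.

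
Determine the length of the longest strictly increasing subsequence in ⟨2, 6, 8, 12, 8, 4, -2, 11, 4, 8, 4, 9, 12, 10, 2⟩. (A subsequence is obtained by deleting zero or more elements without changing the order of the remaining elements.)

5

Let dp[i] be the longest increasing subsequence ending at position i. Then dp = [1, 2, 3, 4, 3, 2, 1, 4, 2, 3, 2, 4, 5, 5, 2].
The maximum is 5; one witness is 2, 6, 8, 11, 12 at positions 1,2,3,8,13.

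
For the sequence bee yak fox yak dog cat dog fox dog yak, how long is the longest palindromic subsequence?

7

One longest palindromic subsequence is yak fox dog cat dog fox yak (positions 2,3,5,6,7,8,10); it reads the same forward and backward, and the interval DP gives dp[1][10] = 7.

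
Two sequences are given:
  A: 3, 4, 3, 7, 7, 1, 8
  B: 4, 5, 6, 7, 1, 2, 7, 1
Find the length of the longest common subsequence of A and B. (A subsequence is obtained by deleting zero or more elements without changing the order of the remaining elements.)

Backtracking the LCS table gives one alignment: 4 (A2,B1) → 7 (A4,B4) → 7 (A5,B7) → 1 (A6,B8).
So the longest common subsequence has length 4.

4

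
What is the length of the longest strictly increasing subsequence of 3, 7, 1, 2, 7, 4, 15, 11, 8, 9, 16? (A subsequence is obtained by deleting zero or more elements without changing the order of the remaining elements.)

One longest increasing subsequence is 1, 2, 7, 8, 9, 16 (positions 3,4,5,9,10,11), of length 6; no longer one exists.

6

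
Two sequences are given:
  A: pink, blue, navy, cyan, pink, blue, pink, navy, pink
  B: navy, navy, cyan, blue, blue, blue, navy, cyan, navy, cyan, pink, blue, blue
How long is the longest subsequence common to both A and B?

A longest common subsequence is blue, navy, cyan, pink, blue (length 5); the LCS DP confirms no longer common subsequence exists.

5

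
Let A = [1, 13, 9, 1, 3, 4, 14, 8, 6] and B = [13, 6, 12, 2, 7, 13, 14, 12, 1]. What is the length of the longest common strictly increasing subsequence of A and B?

A longest common strictly increasing subsequence is 13, 14 (length 2); it appears in order in both A and B, and no longer such subsequence exists.

2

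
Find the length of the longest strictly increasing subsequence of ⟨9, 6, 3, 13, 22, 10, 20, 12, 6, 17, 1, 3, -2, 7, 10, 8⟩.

Let dp[i] be the longest increasing subsequence ending at position i. Then dp = [1, 1, 1, 2, 3, 2, 3, 3, 2, 4, 1, 2, 1, 3, 4, 4].
The maximum is 4; one witness is 9, 10, 12, 17 at positions 1,6,8,10.

4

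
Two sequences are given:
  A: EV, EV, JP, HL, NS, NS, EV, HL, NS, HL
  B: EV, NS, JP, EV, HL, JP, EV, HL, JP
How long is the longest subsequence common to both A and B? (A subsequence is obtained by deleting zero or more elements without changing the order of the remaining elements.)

5

Backtracking the LCS table gives one alignment: EV (A1,B1) → EV (A2,B4) → JP (A3,B6) → EV (A7,B7) → HL (A8,B8).
So the longest common subsequence has length 5.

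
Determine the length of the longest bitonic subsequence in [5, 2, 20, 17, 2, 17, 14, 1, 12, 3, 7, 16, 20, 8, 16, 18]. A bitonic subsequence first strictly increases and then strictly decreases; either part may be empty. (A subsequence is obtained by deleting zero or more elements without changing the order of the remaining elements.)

Let inc[i] be the LIS ending at i and dec[i] the longest strictly decreasing subsequence starting at i. inc = [1, 1, 2, 2, 1, 2, 2, 1, 2, 2, 3, 4, 5, 4, 5, 6], dec = [3, 2, 5, 4, 2, 4, 3, 1, 2, 1, 1, 2, 2, 1, 1, 1].
max_i inc[i]+dec[i]−1 = 6, with one witness 5, 20, 17, 14, 12, 8.

6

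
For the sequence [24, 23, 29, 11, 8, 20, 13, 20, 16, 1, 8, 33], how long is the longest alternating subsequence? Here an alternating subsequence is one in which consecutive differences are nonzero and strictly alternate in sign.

A longest alternating subsequence is 24, 23, 29, 11, 20, 13, 20, 1, 8 (positions 1,2,3,4,6,7,8,10,11); its 8 consecutive differences strictly alternate in sign, and length 9 is optimal.

9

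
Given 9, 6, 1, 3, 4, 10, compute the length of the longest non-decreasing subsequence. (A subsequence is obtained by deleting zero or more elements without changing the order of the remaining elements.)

4

One longest non-decreasing subsequence is 1, 3, 4, 10 (positions 3,4,5,6), of length 4; no longer one exists.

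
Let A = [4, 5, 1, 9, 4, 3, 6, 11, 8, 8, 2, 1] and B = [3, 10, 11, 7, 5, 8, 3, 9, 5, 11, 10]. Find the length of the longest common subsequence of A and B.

Backtracking the LCS table gives one alignment: 5 (A2,B5) → 9 (A4,B8) → 11 (A8,B10).
So the longest common subsequence has length 3.

3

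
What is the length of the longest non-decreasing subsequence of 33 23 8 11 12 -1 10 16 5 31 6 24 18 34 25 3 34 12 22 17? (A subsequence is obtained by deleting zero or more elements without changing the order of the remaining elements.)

7

Scanning left to right, the best length ending at each element is: 33→1, 23→1, 8→1, 11→2, 12→3, -1→1, 10→2, 16→4, 5→2, 31→5, 6→3, 24→5, 18→5, 34→6, 25→6, 3→2, 34→7, 12→4, 22→6, 17→5.
So the longest non-decreasing subsequence has length 7, e.g. 8, 11, 12, 16, 31, 34, 34.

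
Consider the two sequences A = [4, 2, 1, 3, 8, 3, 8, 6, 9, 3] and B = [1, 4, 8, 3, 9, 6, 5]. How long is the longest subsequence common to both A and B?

A longest common subsequence is 4, 8, 3, 6 (length 4); the LCS DP confirms no longer common subsequence exists.

4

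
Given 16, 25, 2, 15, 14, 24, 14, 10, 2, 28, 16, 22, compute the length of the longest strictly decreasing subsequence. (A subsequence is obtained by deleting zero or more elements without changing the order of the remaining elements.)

Let dp[i] be the longest decreasing subsequence ending at position i. Then dp = [1, 1, 2, 2, 3, 2, 3, 4, 5, 1, 3, 3].
The maximum is 5; one witness is 16, 15, 14, 10, 2 at positions 1,4,5,8,9.

5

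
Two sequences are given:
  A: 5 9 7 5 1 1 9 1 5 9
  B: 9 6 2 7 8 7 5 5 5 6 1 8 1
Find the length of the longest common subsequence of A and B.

A longest common subsequence is 9, 7, 5, 1, 1 (length 5); the LCS DP confirms no longer common subsequence exists.

5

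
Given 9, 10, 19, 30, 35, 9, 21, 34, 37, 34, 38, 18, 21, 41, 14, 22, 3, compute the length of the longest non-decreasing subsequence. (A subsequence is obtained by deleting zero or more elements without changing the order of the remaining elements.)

8

Scanning left to right, the best length ending at each element is: 9→1, 10→2, 19→3, 30→4, 35→5, 9→2, 21→4, 34→5, 37→6, 34→6, 38→7, 18→3, 21→5, 41→8, 14→3, 22→6, 3→1.
So the longest non-decreasing subsequence has length 8, e.g. 9, 10, 19, 30, 35, 37, 38, 41.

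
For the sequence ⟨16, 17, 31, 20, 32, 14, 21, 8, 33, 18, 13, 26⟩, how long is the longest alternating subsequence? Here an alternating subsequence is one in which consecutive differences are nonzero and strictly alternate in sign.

A longest alternating subsequence is 16, 31, 20, 32, 14, 21, 8, 33, 18, 26 (positions 1,3,4,5,6,7,8,9,10,12); its 9 consecutive differences strictly alternate in sign, and length 10 is optimal.

10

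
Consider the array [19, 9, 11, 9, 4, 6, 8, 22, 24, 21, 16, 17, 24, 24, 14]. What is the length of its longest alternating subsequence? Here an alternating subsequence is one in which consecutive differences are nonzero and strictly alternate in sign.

8

A longest alternating subsequence is 19, 9, 11, 9, 22, 16, 17, 14 (positions 1,2,3,4,8,11,12,15); its 7 consecutive differences strictly alternate in sign, and length 8 is optimal.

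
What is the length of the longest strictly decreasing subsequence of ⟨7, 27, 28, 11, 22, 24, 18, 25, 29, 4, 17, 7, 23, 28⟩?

Scanning left to right, the best length ending at each element is: 7→1, 27→1, 28→1, 11→2, 22→2, 24→2, 18→3, 25→2, 29→1, 4→4, 17→4, 7→5, 23→3, 28→2.
So the longest decreasing subsequence has length 5, e.g. 27, 22, 18, 17, 7.

5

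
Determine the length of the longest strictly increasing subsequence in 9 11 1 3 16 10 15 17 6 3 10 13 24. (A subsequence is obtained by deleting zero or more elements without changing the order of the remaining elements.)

Scanning left to right, the best length ending at each element is: 9→1, 11→2, 1→1, 3→2, 16→3, 10→3, 15→4, 17→5, 6→3, 3→2, 10→4, 13→5, 24→6.
So the longest increasing subsequence has length 6, e.g. 1, 3, 10, 15, 17, 24.

6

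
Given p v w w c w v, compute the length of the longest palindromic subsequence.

5

Using dp[i][j] = 2 + dp[i+1][j−1] if the ends match, else max(dp[i+1][j], dp[i][j−1]):
dp[1][7] = 5. A witness is vwcwv at positions 2,3,5,6,7.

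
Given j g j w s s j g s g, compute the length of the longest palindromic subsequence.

6

Using dp[i][j] = 2 + dp[i+1][j−1] if the ends match, else max(dp[i+1][j], dp[i][j−1]):
dp[1][10] = 6. A witness is gjssjg at positions 2,3,5,6,7,10.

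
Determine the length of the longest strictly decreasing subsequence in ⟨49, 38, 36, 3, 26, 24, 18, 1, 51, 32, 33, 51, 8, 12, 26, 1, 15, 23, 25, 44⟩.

8

Let dp[i] be the longest decreasing subsequence ending at position i. Then dp = [1, 2, 3, 4, 4, 5, 6, 7, 1, 4, 4, 1, 7, 7, 5, 8, 7, 6, 6, 2].
The maximum is 8; one witness is 49, 38, 36, 26, 24, 18, 8, 1 at positions 1,2,3,5,6,7,13,16.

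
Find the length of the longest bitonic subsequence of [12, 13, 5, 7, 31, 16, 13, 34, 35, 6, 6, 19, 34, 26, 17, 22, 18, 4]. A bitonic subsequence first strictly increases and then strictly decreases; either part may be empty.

10

One longest bitonic subsequence is 12, 13, 31, 34, 35, 34, 26, 22, 18, 4 (positions 1,2,5,8,9,13,14,16,17,18): it rises to 35 then falls. Length 10 is optimal.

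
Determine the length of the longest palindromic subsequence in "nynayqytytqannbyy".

11

One longest palindromic subsequence is ynaqtytqany (positions 2,3,4,6,8,9,10,11,12,14,17); it reads the same forward and backward, and the interval DP gives dp[1][17] = 11.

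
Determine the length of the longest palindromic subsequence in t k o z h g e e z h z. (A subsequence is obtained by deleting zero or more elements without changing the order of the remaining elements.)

One longest palindromic subsequence is zheehz (positions 4,5,7,8,10,11); it reads the same forward and backward, and the interval DP gives dp[1][11] = 6.

6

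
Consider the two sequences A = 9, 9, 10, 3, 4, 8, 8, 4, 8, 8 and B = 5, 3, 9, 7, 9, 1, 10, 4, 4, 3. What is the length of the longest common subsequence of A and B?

A longest common subsequence is 9, 9, 10, 4, 4 (length 5); the LCS DP confirms no longer common subsequence exists.

5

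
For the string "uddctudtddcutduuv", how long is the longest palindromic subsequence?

One longest palindromic subsequence is udtudddutdu (positions 1,3,5,6,7,9,10,12,13,14,16); it reads the same forward and backward, and the interval DP gives dp[1][17] = 11.

11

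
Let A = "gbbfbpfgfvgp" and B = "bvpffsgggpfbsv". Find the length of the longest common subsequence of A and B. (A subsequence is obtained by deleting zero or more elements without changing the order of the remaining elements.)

Backtracking the LCS table gives one alignment: b (A2,B1) → f (A4,B4) → f (A7,B5) → g (A8,B9) → f (A9,B11) → v (A10,B14).
So the longest common subsequence has length 6.

6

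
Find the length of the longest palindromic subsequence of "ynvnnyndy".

6

One longest palindromic subsequence is ynnnny (positions 1,2,4,5,7,9); it reads the same forward and backward, and the interval DP gives dp[1][9] = 6.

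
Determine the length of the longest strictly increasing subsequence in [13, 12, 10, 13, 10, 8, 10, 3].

Scanning left to right, the best length ending at each element is: 13→1, 12→1, 10→1, 13→2, 10→1, 8→1, 10→2, 3→1.
So the longest increasing subsequence has length 2, e.g. 12, 13.

2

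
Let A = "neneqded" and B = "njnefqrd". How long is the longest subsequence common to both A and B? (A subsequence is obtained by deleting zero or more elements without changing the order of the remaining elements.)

Backtracking the LCS table gives one alignment: n (A1,B1) → n (A3,B3) → e (A4,B4) → q (A5,B6) → d (A8,B8).
So the longest common subsequence has length 5.

5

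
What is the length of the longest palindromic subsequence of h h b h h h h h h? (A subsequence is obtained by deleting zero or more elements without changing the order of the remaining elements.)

One longest palindromic subsequence is hhhhhhhh (positions 1,2,4,5,6,7,8,9); it reads the same forward and backward, and the interval DP gives dp[1][9] = 8.

8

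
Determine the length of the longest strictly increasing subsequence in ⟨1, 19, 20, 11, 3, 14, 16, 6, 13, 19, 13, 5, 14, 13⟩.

5

Scanning left to right, the best length ending at each element is: 1→1, 19→2, 20→3, 11→2, 3→2, 14→3, 16→4, 6→3, 13→4, 19→5, 13→4, 5→3, 14→5, 13→4.
So the longest increasing subsequence has length 5, e.g. 1, 11, 14, 16, 19.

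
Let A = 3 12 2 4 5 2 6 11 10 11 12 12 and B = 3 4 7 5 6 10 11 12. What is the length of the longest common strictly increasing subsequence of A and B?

7

A longest common strictly increasing subsequence is 3, 4, 5, 6, 10, 11, 12 (length 7); it appears in order in both A and B, and no longer such subsequence exists.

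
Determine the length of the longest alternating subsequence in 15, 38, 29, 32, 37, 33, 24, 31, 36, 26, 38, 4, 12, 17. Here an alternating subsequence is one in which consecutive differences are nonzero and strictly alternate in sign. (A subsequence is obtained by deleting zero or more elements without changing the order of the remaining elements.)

10

Track the best alternating length ending on an up-step vs a down-step at each position: up/down = 1/1, 2/1, 2/3, 4/3, 4/3, 4/5, 2/5, 6/5, 6/5, 6/7, 8/1, 1/9, 10/9, 10/9.
The maximum over both is 10; one such subsequence is 15, 38, 29, 32, 24, 31, 26, 38, 4, 12.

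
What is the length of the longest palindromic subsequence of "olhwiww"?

3

Using dp[i][j] = 2 + dp[i+1][j−1] if the ends match, else max(dp[i+1][j], dp[i][j−1]):
dp[1][7] = 3. A witness is www at positions 4,6,7.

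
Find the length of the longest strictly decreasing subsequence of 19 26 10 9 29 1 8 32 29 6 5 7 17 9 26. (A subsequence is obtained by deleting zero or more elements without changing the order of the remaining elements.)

6

One longest decreasing subsequence is 19, 10, 9, 8, 6, 5 (positions 1,3,4,7,10,11), of length 6; no longer one exists.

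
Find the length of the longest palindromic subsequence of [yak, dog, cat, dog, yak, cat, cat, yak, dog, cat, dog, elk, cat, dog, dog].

One longest palindromic subsequence is dog cat dog yak cat cat yak dog cat dog (positions 2,3,4,5,6,7,8,11,13,15); it reads the same forward and backward, and the interval DP gives dp[1][15] = 10.

10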